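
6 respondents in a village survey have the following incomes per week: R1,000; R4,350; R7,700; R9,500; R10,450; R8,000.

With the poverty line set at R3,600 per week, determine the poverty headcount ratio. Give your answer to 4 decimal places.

0.1667

1 of the 6 respondents have income below R3,600.
H = 1/6 = 0.1667.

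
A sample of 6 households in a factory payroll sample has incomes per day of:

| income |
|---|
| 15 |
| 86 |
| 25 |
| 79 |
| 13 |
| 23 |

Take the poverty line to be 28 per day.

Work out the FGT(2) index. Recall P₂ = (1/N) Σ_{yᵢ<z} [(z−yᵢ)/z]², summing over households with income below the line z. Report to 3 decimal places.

Below the line: 13, 15, 23, 25 (q = 4 of N = 6).
Gap ratios (z−y)/z: (28−13)/28 = 0.5357; (28−15)/28 = 0.4643; (28−23)/28 = 0.1786; (28−25)/28 = 0.1071.
Squared: 0.2870; 0.2156; 0.0319; 0.0115.
Sum = 0.545918; P₂ = 0.545918 / 6 = 0.091.

0.091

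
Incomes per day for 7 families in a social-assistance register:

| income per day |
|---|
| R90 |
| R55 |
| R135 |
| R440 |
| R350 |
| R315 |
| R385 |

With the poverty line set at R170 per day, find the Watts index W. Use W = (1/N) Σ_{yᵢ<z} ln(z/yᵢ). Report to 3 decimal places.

Below the line: R55, R90, R135 (q = 3 of N = 7).
Log gaps: ln(170/55) = 1.1285; ln(170/90) = 0.6360; ln(170/135) = 0.2305.
W = 1.994978 / 7 = 0.285.

0.285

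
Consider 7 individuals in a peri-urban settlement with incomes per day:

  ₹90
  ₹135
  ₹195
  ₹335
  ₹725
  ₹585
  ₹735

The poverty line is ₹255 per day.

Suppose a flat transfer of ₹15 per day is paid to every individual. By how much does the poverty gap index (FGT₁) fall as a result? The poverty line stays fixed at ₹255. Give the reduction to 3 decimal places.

Before: below the line — ₹90, ₹135, ₹195; poverty gap index (FGT₁) = 0.19328.
After the ₹15 transfer: below the line — ₹105, ₹150, ₹210; poverty gap index (FGT₁) = 0.16807.
Reduction = 0.19328 − 0.16807 = 0.025.

0.025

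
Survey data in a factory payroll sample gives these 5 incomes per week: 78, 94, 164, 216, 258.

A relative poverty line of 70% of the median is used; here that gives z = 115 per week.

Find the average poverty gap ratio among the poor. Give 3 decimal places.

Incomes under z: 78, 94 (q = 2 of N = 5).
Shortfall ratios (z−y)/z: 0.3217, 0.1826; sum = 0.504348.
The income-gap ratio divides by q (the poor only): 0.504348 / 2 = 0.252.

0.252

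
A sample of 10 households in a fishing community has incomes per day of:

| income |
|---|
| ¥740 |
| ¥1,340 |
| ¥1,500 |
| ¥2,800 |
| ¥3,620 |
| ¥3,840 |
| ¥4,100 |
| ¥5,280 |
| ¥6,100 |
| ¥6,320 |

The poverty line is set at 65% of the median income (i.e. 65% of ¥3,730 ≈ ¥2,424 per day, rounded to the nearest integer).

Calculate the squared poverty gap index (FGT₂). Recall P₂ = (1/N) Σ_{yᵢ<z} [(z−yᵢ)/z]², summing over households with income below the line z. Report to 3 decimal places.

0.083

Below z: ¥740, ¥1,340, ¥1,500 (q = 3 of N = 10).
Normalized shortfalls: (2424−740)/2424 = 0.6947; (2424−1340)/2424 = 0.4472; (2424−1500)/2424 = 0.3812.
Squared: 0.4826; 0.2000; 0.1453.
Sum = 0.827923; P₂ = 0.827923 / 10 = 0.083.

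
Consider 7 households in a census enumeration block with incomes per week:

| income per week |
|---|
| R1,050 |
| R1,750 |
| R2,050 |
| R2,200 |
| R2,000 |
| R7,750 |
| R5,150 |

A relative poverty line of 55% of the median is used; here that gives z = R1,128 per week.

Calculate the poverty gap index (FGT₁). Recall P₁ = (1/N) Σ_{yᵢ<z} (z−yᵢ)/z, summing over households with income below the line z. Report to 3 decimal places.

0.010

Below the line: R1,050 (q = 1 of N = 7).
Relative gaps: (1128−1050)/1128 = 0.0691.
Sum of shortfalls = 0.069149; P₁ averages over all N: 0.069149 / 7 = 0.010.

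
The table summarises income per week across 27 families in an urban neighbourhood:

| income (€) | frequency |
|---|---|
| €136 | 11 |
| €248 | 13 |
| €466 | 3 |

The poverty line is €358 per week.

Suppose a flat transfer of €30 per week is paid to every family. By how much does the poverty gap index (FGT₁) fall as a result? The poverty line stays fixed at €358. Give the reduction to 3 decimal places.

0.074

Before: below the line — 11×€136, 13×€248; poverty gap index (FGT₁) = 0.40058.
After the €30 transfer: below the line — 11×€166, 13×€278; poverty gap index (FGT₁) = 0.32609.
Reduction = 0.40058 − 0.32609 = 0.074.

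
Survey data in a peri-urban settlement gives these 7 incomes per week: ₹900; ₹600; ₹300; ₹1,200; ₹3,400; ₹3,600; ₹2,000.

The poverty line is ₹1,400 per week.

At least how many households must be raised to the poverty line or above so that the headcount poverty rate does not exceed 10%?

4

4 of the 7 households are poor, so H = 4/7 = 0.571.
A headcount ratio of at most 10% allows at most ⌊0.10 × 7⌋ = 0 poor households.
So at least 4 − 0 = 4 must be lifted.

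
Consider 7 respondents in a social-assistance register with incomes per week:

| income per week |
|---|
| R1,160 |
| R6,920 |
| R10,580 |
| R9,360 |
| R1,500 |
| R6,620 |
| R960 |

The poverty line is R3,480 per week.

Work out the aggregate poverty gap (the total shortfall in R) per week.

R6,820

Poor units: R960, R1,160, R1,500 (q = 3 of N = 7).
Individual gaps: 3480−960 = 2520; 3480−1160 = 2320; 3480−1500 = 1980.
Aggregate gap = R6,820.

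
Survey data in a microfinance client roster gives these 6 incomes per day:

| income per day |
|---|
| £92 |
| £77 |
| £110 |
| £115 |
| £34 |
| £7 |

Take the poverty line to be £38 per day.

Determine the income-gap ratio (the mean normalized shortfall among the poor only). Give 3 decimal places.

0.461

Below z: £7, £34 (q = 2 of N = 6).
Relative gaps: 0.8158, 0.1053; sum = 0.921053.
I averages over the q = 2 poor units only: 0.921053 / 2 = 0.461.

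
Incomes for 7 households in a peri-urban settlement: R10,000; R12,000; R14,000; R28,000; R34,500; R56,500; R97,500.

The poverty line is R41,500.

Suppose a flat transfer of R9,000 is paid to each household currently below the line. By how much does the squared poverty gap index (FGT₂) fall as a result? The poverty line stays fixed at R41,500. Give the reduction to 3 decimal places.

0.129

Before: below the line — R10,000, R12,000, R14,000, R28,000, R34,500; squared poverty gap index (FGT₂) = 0.23640.
After the R9,000 transfer: below the line — R19,000, R21,000, R23,000, R37,000; squared poverty gap index (FGT₂) = 0.10692.
Reduction = 0.23640 − 0.10692 = 0.129.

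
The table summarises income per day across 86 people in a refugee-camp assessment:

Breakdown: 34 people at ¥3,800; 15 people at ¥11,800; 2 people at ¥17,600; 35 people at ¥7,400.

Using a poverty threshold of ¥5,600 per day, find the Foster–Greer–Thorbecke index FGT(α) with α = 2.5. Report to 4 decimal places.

0.0232

Poor units: 34×¥3,800 (q = 34 of N = 86).
Normalized shortfalls: (5600−3800)/5600 = 0.3214 (×34).
Raised to α = 2.5: 0.05857 (×34).
Sum = 1.991545; FGT(2.5) = 1.991545 / 86 = 0.0232.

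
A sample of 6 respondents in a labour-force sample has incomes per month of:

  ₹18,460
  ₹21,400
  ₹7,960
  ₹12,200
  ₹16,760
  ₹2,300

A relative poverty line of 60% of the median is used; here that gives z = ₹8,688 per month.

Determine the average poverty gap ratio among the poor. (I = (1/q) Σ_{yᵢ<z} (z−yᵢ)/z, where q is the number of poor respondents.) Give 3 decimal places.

0.410

Below the line: ₹2,300, ₹7,960 (q = 2 of N = 6).
Relative gaps: 0.7353, 0.0838; sum = 0.819061.
The income-gap ratio divides by q (the poor only): 0.819061 / 2 = 0.410.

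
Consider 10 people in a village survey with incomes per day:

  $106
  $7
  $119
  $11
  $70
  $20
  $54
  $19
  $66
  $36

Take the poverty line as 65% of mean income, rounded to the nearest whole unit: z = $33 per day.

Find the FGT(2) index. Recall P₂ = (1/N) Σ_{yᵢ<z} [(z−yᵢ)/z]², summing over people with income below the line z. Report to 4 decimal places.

0.1400

Below the line: $7, $11, $19, $20 (q = 4 of N = 10).
Normalized shortfalls: (33−7)/33 = 0.7879; (33−11)/33 = 0.6667; (33−19)/33 = 0.4242; (33−20)/33 = 0.3939.
Squared: 0.6208; 0.4444; 0.1800; 0.1552.
Sum = 1.400367; P₂ = 1.400367 / 10 = 0.1400.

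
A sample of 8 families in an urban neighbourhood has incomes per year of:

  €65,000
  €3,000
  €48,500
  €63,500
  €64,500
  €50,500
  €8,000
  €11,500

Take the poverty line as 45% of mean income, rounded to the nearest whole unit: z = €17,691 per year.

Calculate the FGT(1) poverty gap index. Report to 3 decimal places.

0.216

Poor units: €3,000, €8,000, €11,500 (q = 3 of N = 8).
Shortfall ratios: (17691−3000)/17691 = 0.8304; (17691−8000)/17691 = 0.5478; (17691−11500)/17691 = 0.3500.
Sum of shortfalls = 1.728167; P₁ averages over all N: 1.728167 / 8 = 0.216.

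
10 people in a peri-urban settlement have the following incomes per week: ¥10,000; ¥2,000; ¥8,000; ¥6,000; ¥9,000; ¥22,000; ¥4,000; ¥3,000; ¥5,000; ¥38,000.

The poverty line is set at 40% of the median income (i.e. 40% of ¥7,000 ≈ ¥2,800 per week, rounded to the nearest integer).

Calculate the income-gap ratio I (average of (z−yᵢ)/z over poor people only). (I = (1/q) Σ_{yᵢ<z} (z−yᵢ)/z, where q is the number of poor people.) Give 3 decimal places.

Below z: ¥2,000 (q = 1 of N = 10).
Shortfall ratios (z−y)/z: 0.2857; sum = 0.285714.
The income-gap ratio divides by q (the poor only): 0.285714 / 1 = 0.286.

0.286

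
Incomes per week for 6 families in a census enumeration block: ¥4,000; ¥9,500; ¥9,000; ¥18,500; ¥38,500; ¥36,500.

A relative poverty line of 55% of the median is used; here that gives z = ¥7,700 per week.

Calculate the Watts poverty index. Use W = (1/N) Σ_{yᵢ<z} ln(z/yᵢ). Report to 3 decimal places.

0.109

Below the line: ¥4,000 (q = 1 of N = 6).
Log shortfalls: ln(7700/4000) = 0.6549.
W = 0.654926 / 6 = 0.109.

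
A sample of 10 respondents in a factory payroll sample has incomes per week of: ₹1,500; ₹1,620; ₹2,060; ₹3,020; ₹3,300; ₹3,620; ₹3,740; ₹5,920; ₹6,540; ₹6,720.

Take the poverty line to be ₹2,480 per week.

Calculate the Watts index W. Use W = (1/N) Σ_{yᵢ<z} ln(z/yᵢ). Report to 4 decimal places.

Poor units: ₹1,500, ₹1,620, ₹2,060 (q = 3 of N = 10).
ln(z/y) terms: ln(2480/1500) = 0.5028; ln(2480/1620) = 0.4258; ln(2480/2060) = 0.1856.
W = 1.114178 / 10 = 0.1114.

0.1114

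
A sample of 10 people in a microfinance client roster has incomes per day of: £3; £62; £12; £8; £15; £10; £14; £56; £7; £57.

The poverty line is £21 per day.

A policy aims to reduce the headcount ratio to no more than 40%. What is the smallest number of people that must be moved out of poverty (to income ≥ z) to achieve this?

7 of the 10 people are poor, so H = 7/10 = 0.700.
A headcount ratio of at most 40% allows at most ⌊0.40 × 10⌋ = 4 poor people.
So at least 7 − 4 = 3 must be lifted.

3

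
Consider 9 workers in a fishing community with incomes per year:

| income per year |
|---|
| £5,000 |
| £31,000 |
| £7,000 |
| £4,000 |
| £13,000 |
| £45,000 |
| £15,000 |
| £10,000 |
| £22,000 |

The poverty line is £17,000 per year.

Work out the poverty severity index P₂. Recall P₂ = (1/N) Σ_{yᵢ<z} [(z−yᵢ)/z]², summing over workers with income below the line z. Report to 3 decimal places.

0.185

Incomes under z: £4,000, £5,000, £7,000, £10,000, £13,000, £15,000 (q = 6 of N = 9).
Relative gaps: (17000−4000)/17000 = 0.7647; (17000−5000)/17000 = 0.7059; (17000−7000)/17000 = 0.5882; (17000−10000)/17000 = 0.4118; (17000−13000)/17000 = 0.2353; (17000−15000)/17000 = 0.1176.
Squared: 0.5848; 0.4983; 0.3460; 0.1696; 0.0554; 0.0138.
Sum = 1.667820; P₂ = 1.667820 / 9 = 0.185.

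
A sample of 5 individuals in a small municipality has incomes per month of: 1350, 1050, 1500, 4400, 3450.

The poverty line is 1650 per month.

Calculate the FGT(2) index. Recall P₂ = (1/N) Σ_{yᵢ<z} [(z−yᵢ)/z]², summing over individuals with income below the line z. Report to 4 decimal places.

0.0347

Incomes under z: 1050, 1350, 1500 (q = 3 of N = 5).
Normalized shortfalls: (1650−1050)/1650 = 0.3636; (1650−1350)/1650 = 0.1818; (1650−1500)/1650 = 0.0909.
Squared: 0.1322; 0.0331; 0.0083.
Sum = 0.173554; P₂ = 0.173554 / 5 = 0.0347.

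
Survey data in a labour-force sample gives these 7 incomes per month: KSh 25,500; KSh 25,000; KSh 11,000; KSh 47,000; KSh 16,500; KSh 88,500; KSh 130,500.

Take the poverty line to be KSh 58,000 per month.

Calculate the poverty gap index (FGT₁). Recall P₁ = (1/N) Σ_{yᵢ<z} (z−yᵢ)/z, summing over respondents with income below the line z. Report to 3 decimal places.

0.406

Incomes under z: KSh 11,000, KSh 16,500, KSh 25,000, KSh 25,500, KSh 47,000 (q = 5 of N = 7).
Relative gaps: (58000−11000)/58000 = 0.8103; (58000−16500)/58000 = 0.7155; (58000−25000)/58000 = 0.5690; (58000−25500)/58000 = 0.5603; (58000−47000)/58000 = 0.1897.
Σ = 2.844828. Dividing by the full population N = 7 gives P₁ = 0.406.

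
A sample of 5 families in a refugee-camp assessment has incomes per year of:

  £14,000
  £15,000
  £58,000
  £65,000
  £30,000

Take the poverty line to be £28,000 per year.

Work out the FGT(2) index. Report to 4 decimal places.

0.0931

Poor units: £14,000, £15,000 (q = 2 of N = 5).
Relative gaps: (28000−14000)/28000 = 0.5000; (28000−15000)/28000 = 0.4643.
Squared: 0.2500; 0.2156.
Sum = 0.465561; P₂ = 0.465561 / 5 = 0.0931.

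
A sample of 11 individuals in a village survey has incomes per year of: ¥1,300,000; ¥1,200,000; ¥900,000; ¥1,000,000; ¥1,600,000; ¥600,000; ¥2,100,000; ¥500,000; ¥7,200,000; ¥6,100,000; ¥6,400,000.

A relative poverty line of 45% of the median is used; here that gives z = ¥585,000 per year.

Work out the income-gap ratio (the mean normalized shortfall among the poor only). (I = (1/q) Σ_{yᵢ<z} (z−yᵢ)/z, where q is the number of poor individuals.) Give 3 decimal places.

Incomes under z: ¥500,000 (q = 1 of N = 11).
Shortfall ratios (z−y)/z: 0.1453; sum = 0.145299.
I averages over the q = 1 poor units only: 0.145299 / 1 = 0.145.

0.145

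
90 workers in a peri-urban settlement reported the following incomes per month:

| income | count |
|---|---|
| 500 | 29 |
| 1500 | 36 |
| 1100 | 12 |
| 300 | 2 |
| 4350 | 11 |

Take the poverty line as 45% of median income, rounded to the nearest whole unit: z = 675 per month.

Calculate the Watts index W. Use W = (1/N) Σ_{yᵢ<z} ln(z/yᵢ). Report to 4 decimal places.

Incomes under z: 2×300, 29×500 (q = 31 of N = 90).
Log gaps: ln(675/300) = 0.8109 (×2); ln(675/500) = 0.3001 (×29).
W = 10.324894 / 90 = 0.1147.

0.1147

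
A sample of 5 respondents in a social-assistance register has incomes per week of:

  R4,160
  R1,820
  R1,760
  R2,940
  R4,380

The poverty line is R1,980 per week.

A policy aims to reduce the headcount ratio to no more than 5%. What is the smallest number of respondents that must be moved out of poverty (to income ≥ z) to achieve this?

Currently q = 2 of N = 5 are below the line (H = 0.400).
A headcount ratio of at most 5% allows at most ⌊0.05 × 5⌋ = 0 poor respondents.
So at least 2 − 0 = 2 must be lifted.

2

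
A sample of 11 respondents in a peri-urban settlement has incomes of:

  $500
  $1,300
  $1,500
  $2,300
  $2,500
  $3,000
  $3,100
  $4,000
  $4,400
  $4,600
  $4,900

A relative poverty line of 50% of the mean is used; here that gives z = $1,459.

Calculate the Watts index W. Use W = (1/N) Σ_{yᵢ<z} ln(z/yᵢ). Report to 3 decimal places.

0.108

Below z: $500, $1,300 (q = 2 of N = 11).
Log gaps: ln(1459/500) = 1.0709; ln(1459/1300) = 0.1154.
W = 1.186285 / 11 = 0.108.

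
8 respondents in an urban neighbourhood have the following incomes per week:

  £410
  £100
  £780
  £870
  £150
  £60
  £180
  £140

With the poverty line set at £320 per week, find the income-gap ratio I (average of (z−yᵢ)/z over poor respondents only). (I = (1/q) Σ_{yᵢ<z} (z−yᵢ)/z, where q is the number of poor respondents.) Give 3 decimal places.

0.606

Below z: £60, £100, £140, £150, £180 (q = 5 of N = 8).
Shortfall ratios (z−y)/z: 0.8125, 0.6875, 0.5625, 0.5312, 0.4375; sum = 3.031250.
I averages over the q = 5 poor units only: 3.031250 / 5 = 0.606.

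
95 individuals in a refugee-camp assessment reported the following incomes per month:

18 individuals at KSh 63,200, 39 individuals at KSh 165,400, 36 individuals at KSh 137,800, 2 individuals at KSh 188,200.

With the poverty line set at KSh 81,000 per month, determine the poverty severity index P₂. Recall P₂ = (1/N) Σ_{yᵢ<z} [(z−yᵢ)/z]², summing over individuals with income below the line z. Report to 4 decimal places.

0.0091

Below the line: 18×KSh 63,200 (q = 18 of N = 95).
Normalized shortfalls: (81000−63200)/81000 = 0.2198 (×18).
Squared: 0.0483 (×18).
Sum = 0.869246; P₂ = 0.869246 / 95 = 0.0091.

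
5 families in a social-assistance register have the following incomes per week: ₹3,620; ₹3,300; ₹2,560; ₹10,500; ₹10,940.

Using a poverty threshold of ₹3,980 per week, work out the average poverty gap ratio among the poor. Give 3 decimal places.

Below the line: ₹2,560, ₹3,300, ₹3,620 (q = 3 of N = 5).
Shortfall ratios (z−y)/z: 0.3568, 0.1709, 0.0905; sum = 0.618090.
I averages over the q = 3 poor units only: 0.618090 / 3 = 0.206.

0.206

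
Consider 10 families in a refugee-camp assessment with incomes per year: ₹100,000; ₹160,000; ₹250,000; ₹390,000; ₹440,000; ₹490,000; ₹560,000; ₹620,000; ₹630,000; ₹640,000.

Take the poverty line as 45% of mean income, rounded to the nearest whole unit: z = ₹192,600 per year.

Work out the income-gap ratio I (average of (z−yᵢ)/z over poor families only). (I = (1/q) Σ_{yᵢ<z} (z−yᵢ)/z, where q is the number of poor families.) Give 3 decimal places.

Below the line: ₹100,000, ₹160,000 (q = 2 of N = 10).
Shortfall ratios (z−y)/z: 0.4808, 0.1693; sum = 0.650052.
I averages over the q = 2 poor units only: 0.650052 / 2 = 0.325.

0.325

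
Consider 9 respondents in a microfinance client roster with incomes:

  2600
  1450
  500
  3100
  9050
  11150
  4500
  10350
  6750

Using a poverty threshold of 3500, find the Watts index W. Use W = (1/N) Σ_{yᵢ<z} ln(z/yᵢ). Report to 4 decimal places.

0.3606

Below the line: 500, 1450, 2600, 3100 (q = 4 of N = 9).
ln(z/y) terms: ln(3500/500) = 1.9459; ln(3500/1450) = 0.8812; ln(3500/2600) = 0.2973; ln(3500/3100) = 0.1214.
W = 3.245722 / 9 = 0.3606.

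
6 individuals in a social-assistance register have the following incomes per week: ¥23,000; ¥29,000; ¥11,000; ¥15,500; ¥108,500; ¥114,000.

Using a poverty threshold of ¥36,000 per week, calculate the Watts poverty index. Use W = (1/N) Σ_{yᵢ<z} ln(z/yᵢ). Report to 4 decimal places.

0.4488

Below the line: ¥11,000, ¥15,500, ¥23,000, ¥29,000 (q = 4 of N = 6).
ln(z/y) terms: ln(36000/11000) = 1.1856; ln(36000/15500) = 0.8427; ln(36000/23000) = 0.4480; ln(36000/29000) = 0.2162.
W = 2.692550 / 6 = 0.4488.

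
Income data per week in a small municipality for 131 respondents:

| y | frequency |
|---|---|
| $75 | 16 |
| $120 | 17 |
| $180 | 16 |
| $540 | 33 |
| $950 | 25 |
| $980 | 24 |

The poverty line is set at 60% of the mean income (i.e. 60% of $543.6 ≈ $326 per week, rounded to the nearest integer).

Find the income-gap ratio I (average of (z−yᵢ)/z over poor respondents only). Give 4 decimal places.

Poor units: 16×$75, 17×$120, 16×$180 (q = 49 of N = 131).
Shortfall ratios (z−y)/z: 0.7699 (×16), 0.6319 (×17), 0.4479 (×16); sum = 30.226994.
I averages over the q = 49 poor units only: 30.226994 / 49 = 0.6169.

0.6169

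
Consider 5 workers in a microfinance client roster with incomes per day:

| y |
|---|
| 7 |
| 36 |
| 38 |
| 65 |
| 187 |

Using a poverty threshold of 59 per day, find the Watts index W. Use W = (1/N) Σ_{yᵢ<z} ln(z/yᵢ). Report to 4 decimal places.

0.6131

Incomes under z: 7, 36, 38 (q = 3 of N = 5).
ln(z/y) terms: ln(59/7) = 2.1316; ln(59/36) = 0.4940; ln(59/38) = 0.4400.
W = 3.065597 / 5 = 0.6131.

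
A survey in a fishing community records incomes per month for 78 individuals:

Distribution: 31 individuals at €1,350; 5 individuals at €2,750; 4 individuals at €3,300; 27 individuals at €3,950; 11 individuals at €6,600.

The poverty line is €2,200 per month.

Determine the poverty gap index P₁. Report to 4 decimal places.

Below the line: 31×€1,350 (q = 31 of N = 78).
Relative gaps: (2200−1350)/2200 = 0.3864 (×31).
Σ = 11.977273. Dividing by the full population N = 78 gives P₁ = 0.1536.

0.1536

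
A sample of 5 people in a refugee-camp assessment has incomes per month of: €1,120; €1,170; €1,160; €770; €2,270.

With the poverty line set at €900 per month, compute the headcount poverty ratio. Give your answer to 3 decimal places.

0.200

1 of the 5 people have income below €900.
H = 1/5 = 0.200.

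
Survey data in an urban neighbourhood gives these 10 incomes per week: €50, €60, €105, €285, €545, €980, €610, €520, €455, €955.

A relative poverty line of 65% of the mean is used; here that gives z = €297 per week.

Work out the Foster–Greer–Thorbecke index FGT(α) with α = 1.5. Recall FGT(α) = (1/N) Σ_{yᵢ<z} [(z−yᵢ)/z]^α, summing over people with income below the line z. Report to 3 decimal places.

0.200

Incomes under z: €50, €60, €105, €285 (q = 4 of N = 10).
Shortfall ratios: (297−50)/297 = 0.8316; (297−60)/297 = 0.7980; (297−105)/297 = 0.6465; (297−285)/297 = 0.0404.
Raised to α = 1.5: 0.75842; 0.71283; 0.51978; 0.00812.
Sum = 1.999153; FGT(1.5) = 1.999153 / 10 = 0.200.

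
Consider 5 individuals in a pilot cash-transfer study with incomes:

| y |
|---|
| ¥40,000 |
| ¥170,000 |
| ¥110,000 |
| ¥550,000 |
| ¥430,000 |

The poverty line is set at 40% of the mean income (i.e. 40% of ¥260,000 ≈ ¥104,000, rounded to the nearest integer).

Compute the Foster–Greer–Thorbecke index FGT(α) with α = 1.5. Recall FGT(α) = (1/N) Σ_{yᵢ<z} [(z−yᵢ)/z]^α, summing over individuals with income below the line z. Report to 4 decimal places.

0.0965

Below z: ¥40,000 (q = 1 of N = 5).
Relative gaps: (104000−40000)/104000 = 0.6154.
Raised to α = 1.5: 0.48275.
Sum = 0.482747; FGT(1.5) = 0.482747 / 5 = 0.0965.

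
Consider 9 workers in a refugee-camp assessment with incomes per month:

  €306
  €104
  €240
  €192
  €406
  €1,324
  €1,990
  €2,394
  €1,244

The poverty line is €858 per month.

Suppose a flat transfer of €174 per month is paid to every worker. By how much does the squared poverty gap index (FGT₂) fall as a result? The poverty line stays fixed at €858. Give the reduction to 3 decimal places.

Before: below the line — €104, €192, €240, €306, €406; squared poverty gap index (FGT₂) = 0.28723.
After the €174 transfer: below the line — €278, €366, €414, €480, €580; squared poverty gap index (FGT₂) = 0.15029.
Reduction = 0.28723 − 0.15029 = 0.137.

0.137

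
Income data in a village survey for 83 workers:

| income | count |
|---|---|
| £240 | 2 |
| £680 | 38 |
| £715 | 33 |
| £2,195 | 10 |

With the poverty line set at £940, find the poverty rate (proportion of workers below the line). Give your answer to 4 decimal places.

0.8795

73 of the 83 workers have income below £940.
H = 73/83 = 0.8795.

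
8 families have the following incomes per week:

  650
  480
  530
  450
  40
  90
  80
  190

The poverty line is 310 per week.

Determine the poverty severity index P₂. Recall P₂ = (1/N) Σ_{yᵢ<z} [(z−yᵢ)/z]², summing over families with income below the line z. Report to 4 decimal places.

0.2453

Poor units: 40, 80, 90, 190 (q = 4 of N = 8).
Relative gaps: (310−40)/310 = 0.8710; (310−80)/310 = 0.7419; (310−90)/310 = 0.7097; (310−190)/310 = 0.3871.
Squared: 0.7586; 0.5505; 0.5036; 0.1498.
Sum = 1.962539; P₂ = 1.962539 / 8 = 0.2453.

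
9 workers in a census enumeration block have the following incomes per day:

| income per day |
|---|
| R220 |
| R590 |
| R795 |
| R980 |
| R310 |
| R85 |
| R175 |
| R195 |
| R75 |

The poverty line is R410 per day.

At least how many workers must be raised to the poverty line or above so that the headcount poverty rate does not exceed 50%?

6 of the 9 workers are poor, so H = 6/9 = 0.667.
A headcount ratio of at most 50% allows at most ⌊0.50 × 9⌋ = 4 poor workers.
So at least 6 − 4 = 2 must be lifted.

2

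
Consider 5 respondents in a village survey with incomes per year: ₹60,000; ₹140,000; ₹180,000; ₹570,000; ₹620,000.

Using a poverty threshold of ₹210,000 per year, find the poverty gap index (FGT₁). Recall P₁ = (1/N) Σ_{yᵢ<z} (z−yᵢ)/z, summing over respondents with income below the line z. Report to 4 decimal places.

Below z: ₹60,000, ₹140,000, ₹180,000 (q = 3 of N = 5).
Relative gaps: (210000−60000)/210000 = 0.7143; (210000−140000)/210000 = 0.3333; (210000−180000)/210000 = 0.1429.
Σ = 1.190476. Dividing by the full population N = 5 gives P₁ = 0.2381.

0.2381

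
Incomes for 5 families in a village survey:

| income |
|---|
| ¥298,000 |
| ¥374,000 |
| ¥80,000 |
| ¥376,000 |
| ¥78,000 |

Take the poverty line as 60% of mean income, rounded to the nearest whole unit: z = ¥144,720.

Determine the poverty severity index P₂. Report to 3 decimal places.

0.083

Below z: ¥78,000, ¥80,000 (q = 2 of N = 5).
Gap ratios (z−y)/z: (144720−78000)/144720 = 0.4610; (144720−80000)/144720 = 0.4472.
Squared: 0.2125; 0.2000.
Sum = 0.412542; P₂ = 0.412542 / 5 = 0.083.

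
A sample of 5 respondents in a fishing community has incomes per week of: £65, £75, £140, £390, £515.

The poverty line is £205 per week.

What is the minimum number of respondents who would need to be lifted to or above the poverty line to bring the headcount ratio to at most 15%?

3 of the 5 respondents are poor, so H = 3/5 = 0.600.
A headcount ratio of at most 15% allows at most ⌊0.15 × 5⌋ = 0 poor respondents.
So at least 3 − 0 = 3 must be lifted.

3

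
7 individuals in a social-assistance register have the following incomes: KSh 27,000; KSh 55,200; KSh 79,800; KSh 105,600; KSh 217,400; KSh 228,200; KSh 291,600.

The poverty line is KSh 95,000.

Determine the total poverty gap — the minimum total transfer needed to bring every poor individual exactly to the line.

KSh 123,000

Below the line: KSh 27,000, KSh 55,200, KSh 79,800 (q = 3 of N = 7).
Individual gaps: 95000−27000 = 68000; 95000−55200 = 39800; 95000−79800 = 15200.
Aggregate gap = KSh 123,000.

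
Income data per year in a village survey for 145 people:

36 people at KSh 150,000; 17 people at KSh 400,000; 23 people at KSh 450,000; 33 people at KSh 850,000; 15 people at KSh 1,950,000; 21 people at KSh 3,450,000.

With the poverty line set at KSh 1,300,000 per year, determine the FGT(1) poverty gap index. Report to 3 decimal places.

Incomes under z: 36×KSh 150,000, 17×KSh 400,000, 23×KSh 450,000, 33×KSh 850,000 (q = 109 of N = 145).
Shortfall ratios: (1300000−150000)/1300000 = 0.8846 (×36); (1300000−400000)/1300000 = 0.6923 (×17); (1300000−450000)/1300000 = 0.6538 (×23); (1300000−850000)/1300000 = 0.3462 (×33).
Σ = 70.076923. Dividing by the full population N = 145 gives P₁ = 0.483.

0.483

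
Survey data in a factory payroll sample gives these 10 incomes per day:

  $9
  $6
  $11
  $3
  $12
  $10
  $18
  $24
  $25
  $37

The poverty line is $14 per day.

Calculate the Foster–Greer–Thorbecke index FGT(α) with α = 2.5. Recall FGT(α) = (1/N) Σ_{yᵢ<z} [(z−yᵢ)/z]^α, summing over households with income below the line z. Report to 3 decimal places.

Incomes under z: $3, $6, $9, $10, $11, $12 (q = 6 of N = 10).
Shortfall ratios: (14−3)/14 = 0.7857; (14−6)/14 = 0.5714; (14−9)/14 = 0.3571; (14−10)/14 = 0.2857; (14−11)/14 = 0.2143; (14−12)/14 = 0.1429.
Raised to α = 2.5: 0.54722; 0.24683; 0.07623; 0.04363; 0.02126; 0.00771.
Sum = 0.942884; FGT(2.5) = 0.942884 / 10 = 0.094.

0.094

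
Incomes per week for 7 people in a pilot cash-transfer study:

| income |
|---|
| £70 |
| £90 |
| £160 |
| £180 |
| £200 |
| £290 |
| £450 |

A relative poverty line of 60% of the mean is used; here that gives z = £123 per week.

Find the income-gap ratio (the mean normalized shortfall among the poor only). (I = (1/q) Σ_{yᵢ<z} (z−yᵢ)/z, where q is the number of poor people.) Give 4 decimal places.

Poor units: £70, £90 (q = 2 of N = 7).
Shortfall ratios (z−y)/z: 0.4309, 0.2683; sum = 0.699187.
I averages over the q = 2 poor units only: 0.699187 / 2 = 0.3496.

0.3496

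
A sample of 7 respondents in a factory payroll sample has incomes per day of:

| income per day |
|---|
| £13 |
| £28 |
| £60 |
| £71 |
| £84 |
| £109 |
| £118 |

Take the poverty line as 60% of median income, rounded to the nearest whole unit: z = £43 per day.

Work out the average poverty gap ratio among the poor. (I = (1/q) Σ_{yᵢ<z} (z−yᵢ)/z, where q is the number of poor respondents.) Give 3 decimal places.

0.523

Incomes under z: £13, £28 (q = 2 of N = 7).
Shortfall ratios (z−y)/z: 0.6977, 0.3488; sum = 1.046512.
The income-gap ratio divides by q (the poor only): 1.046512 / 2 = 0.523.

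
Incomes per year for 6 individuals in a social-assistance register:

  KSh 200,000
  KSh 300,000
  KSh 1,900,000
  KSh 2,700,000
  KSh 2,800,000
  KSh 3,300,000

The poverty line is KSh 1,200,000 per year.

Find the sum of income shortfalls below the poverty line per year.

KSh 1,900,000

Incomes under z: KSh 200,000, KSh 300,000 (q = 2 of N = 6).
Individual gaps: 1200000−200000 = 1000000; 1200000−300000 = 900000.
Aggregate gap = KSh 1,900,000.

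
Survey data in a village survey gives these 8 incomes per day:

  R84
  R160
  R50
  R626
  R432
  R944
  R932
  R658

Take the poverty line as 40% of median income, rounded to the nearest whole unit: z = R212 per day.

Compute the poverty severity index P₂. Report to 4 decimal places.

Below the line: R50, R84, R160 (q = 3 of N = 8).
Normalized shortfalls: (212−50)/212 = 0.7642; (212−84)/212 = 0.6038; (212−160)/212 = 0.2453.
Squared: 0.5839; 0.3645; 0.0602.
Sum = 1.008633; P₂ = 1.008633 / 8 = 0.1261.

0.1261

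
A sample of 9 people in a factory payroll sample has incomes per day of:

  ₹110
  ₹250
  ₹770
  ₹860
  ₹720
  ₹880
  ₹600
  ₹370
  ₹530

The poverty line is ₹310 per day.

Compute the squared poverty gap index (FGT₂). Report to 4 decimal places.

Poor units: ₹110, ₹250 (q = 2 of N = 9).
Normalized shortfalls: (310−110)/310 = 0.6452; (310−250)/310 = 0.1935.
Squared: 0.4162; 0.0375.
Sum = 0.453694; P₂ = 0.453694 / 9 = 0.0504.

0.0504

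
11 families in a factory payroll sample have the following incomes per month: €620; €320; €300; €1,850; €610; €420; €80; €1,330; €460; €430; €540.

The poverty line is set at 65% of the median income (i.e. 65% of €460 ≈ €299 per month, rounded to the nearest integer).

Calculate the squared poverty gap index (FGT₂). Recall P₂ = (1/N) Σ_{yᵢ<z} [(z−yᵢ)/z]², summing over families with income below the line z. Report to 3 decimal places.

Incomes under z: €80 (q = 1 of N = 11).
Gap ratios (z−y)/z: (299−80)/299 = 0.7324.
Squared: 0.5365.
Sum = 0.536471; P₂ = 0.536471 / 11 = 0.049.

0.049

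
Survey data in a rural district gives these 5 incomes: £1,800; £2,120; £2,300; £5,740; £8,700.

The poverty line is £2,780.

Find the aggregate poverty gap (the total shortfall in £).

£2,120

Below z: £1,800, £2,120, £2,300 (q = 3 of N = 5).
Individual gaps: 2780−1800 = 980; 2780−2120 = 660; 2780−2300 = 480.
Aggregate gap = £2,120.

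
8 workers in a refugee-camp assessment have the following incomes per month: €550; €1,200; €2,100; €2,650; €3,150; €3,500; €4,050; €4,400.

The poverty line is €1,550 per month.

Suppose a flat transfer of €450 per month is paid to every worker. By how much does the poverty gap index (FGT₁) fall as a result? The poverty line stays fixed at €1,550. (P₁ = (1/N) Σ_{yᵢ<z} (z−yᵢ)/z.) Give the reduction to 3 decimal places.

0.065

Before: below the line — €550, €1,200; poverty gap index (FGT₁) = 0.10887.
After the €450 transfer: below the line — €1,000; poverty gap index (FGT₁) = 0.04435.
Reduction = 0.10887 − 0.04435 = 0.065.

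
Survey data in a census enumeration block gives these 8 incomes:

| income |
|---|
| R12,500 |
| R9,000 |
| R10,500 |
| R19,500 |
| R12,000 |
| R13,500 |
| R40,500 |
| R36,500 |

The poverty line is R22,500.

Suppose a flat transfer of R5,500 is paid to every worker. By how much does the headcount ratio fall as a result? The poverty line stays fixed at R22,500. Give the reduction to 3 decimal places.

Before: below the line — R9,000, R10,500, R12,000, R12,500, R13,500, R19,500; headcount ratio = 0.75000.
After the R5,500 transfer: below the line — R14,500, R16,000, R17,500, R18,000, R19,000; headcount ratio = 0.62500.
Reduction = 0.75000 − 0.62500 = 0.125.

0.125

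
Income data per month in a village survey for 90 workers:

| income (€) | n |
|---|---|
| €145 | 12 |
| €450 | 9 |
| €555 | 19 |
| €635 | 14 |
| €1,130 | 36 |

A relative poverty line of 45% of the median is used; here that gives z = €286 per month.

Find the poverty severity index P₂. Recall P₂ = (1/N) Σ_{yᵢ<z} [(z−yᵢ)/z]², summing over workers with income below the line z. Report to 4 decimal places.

0.0324

Below z: 12×€145 (q = 12 of N = 90).
Relative gaps: (286−145)/286 = 0.4930 (×12).
Squared: 0.2431 (×12).
Sum = 2.916671; P₂ = 2.916671 / 90 = 0.0324.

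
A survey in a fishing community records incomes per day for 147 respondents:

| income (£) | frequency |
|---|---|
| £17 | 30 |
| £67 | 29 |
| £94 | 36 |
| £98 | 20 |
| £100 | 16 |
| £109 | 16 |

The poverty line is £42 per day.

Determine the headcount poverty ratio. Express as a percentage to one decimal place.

20.4%

30 of the 147 respondents have income below £42.
H = 30/147 = 20.4%.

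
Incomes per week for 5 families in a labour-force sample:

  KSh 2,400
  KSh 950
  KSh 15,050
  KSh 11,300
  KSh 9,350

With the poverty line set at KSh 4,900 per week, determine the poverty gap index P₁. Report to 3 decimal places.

0.263

Below z: KSh 950, KSh 2,400 (q = 2 of N = 5).
Gap ratios (z−y)/z: (4900−950)/4900 = 0.8061; (4900−2400)/4900 = 0.5102.
Σ = 1.316327. Dividing by the full population N = 5 gives P₁ = 0.263.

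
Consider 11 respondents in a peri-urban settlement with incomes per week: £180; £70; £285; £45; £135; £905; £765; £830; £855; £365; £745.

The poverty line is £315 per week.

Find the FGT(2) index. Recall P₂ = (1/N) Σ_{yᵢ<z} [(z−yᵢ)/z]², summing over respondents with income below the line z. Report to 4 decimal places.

Poor units: £45, £70, £135, £180, £285 (q = 5 of N = 11).
Gap ratios (z−y)/z: (315−45)/315 = 0.8571; (315−70)/315 = 0.7778; (315−135)/315 = 0.5714; (315−180)/315 = 0.4286; (315−285)/315 = 0.0952.
Squared: 0.7347; 0.6049; 0.3265; 0.1837; 0.0091.
Sum = 1.858907; P₂ = 1.858907 / 11 = 0.1690.

0.1690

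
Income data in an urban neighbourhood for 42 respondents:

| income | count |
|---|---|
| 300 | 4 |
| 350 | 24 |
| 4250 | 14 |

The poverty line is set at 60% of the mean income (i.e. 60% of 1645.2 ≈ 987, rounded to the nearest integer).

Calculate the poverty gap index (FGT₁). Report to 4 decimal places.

Poor units: 4×300, 24×350 (q = 28 of N = 42).
Relative gaps: (987−300)/987 = 0.6960 (×4); (987−350)/987 = 0.6454 (×24).
Sum of shortfalls = 18.273556; P₁ averages over all N: 18.273556 / 42 = 0.4351.

0.4351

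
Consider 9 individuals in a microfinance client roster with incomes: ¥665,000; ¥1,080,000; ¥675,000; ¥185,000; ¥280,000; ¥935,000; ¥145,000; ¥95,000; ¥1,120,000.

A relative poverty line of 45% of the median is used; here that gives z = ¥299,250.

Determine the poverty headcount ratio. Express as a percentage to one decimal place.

4 of the 9 individuals have income below ¥299,250.
H = 4/9 = 44.4%.

44.4%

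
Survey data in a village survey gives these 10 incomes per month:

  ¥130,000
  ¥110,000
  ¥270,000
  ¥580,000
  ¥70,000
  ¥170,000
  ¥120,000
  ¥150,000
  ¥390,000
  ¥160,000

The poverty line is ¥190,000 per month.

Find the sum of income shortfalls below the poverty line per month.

¥420,000

Below the line: ¥70,000, ¥110,000, ¥120,000, ¥130,000, ¥150,000, ¥160,000, ¥170,000 (q = 7 of N = 10).
Individual gaps: 190000−70000 = 120000; 190000−110000 = 80000; 190000−120000 = 70000; 190000−130000 = 60000; 190000−150000 = 40000; 190000−160000 = 30000; 190000−170000 = 20000.
Aggregate gap = ¥420,000.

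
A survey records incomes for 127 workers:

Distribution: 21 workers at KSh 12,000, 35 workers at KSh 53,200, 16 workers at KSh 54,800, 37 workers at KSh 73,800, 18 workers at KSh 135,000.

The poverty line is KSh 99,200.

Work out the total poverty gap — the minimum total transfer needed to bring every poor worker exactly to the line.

Incomes under z: 21×KSh 12,000, 35×KSh 53,200, 16×KSh 54,800, 37×KSh 73,800 (q = 109 of N = 127).
Individual gaps: 21×(99200−12000) = 1831200; 35×(99200−53200) = 1610000; 16×(99200−54800) = 710400; 37×(99200−73800) = 939800.
Aggregate gap = KSh 5,091,400.

KSh 5,091,400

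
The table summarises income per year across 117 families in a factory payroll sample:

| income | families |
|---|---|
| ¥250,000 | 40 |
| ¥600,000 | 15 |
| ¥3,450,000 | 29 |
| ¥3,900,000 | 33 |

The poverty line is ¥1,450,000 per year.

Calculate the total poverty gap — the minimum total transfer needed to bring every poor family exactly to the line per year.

Poor units: 40×¥250,000, 15×¥600,000 (q = 55 of N = 117).
Individual gaps: 40×(1450000−250000) = 48000000; 15×(1450000−600000) = 12750000.
Aggregate gap = ¥60,750,000.

¥60,750,000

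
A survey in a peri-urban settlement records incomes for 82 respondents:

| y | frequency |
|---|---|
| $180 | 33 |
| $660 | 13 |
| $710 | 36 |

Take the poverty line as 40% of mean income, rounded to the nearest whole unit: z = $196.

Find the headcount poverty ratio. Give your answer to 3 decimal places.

0.402

33 of the 82 respondents have income below $196.
H = 33/82 = 0.402.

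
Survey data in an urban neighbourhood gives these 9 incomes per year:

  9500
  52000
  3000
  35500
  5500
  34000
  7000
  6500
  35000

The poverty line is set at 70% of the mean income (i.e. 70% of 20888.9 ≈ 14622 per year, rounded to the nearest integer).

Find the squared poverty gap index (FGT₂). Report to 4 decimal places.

0.1915

Poor units: 3000, 5500, 6500, 7000, 9500 (q = 5 of N = 9).
Relative gaps: (14622−3000)/14622 = 0.7948; (14622−5500)/14622 = 0.6239; (14622−6500)/14622 = 0.5555; (14622−7000)/14622 = 0.5213; (14622−9500)/14622 = 0.3503.
Squared: 0.6318; 0.3892; 0.3085; 0.2717; 0.1227.
Sum = 1.723917; P₂ = 1.723917 / 9 = 0.1915.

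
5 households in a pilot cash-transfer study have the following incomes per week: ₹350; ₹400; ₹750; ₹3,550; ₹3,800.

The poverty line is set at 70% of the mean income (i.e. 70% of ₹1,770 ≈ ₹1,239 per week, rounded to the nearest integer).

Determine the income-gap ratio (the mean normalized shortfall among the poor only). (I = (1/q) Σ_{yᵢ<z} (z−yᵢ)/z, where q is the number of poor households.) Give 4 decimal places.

Below z: ₹350, ₹400, ₹750 (q = 3 of N = 5).
Shortfall ratios (z−y)/z: 0.7175, 0.6772, 0.3947; sum = 1.789346.
The income-gap ratio divides by q (the poor only): 1.789346 / 3 = 0.5964.

0.5964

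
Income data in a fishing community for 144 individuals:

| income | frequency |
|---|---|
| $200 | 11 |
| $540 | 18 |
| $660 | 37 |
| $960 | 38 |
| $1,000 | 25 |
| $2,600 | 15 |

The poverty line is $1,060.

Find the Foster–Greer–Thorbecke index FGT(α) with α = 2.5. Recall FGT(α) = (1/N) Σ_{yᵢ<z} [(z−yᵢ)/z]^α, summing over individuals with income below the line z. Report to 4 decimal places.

0.0897

Poor units: 11×$200, 18×$540, 37×$660, 38×$960, 25×$1,000 (q = 129 of N = 144).
Shortfall ratios: (1060−200)/1060 = 0.8113 (×11); (1060−540)/1060 = 0.4906 (×18); (1060−660)/1060 = 0.3774 (×37); (1060−960)/1060 = 0.0943 (×38); (1060−1000)/1060 = 0.0566 (×25).
Raised to α = 2.5: 0.59290 (×11); 0.16856 (×18); 0.08748 (×37); 0.00273 (×38); 0.00076 (×25).
Sum = 12.915424; FGT(2.5) = 12.915424 / 144 = 0.0897.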